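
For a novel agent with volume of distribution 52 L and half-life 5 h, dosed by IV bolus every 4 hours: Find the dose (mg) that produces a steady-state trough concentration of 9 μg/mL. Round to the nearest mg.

347 mg

τ/t½ = 4/5 ≈ 0.8, so f = (1/2)^(4/5) ≈ 0.574349.
Cmin,ss = (D/Vd)·f/(1−f), so D = Cmin,ss·Vd·(1−f)/f.
D = 9 × 52 × (1−f)/f ≈ 9 × 52 × 0.74110 ≈ 346.83 mg.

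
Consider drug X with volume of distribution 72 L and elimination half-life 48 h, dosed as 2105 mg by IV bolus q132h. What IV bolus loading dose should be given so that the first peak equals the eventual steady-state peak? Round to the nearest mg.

f = (1/2)^(132/48) ≈ 0.148651; accumulation ratio R = 1/(1−f) ≈ 1.17461.
Loading dose to hit Cmax,ss on first dose: D_load = D_maint·R ≈ 2105 × 1.17461 ≈ 2472.55 mg.

2473 mg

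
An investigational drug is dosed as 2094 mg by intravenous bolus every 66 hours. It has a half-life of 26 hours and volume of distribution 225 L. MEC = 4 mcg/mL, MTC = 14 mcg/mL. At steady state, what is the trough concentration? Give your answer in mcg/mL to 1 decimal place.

Over one 66-h interval, 66/26 ≈ 2.5385 half-lives elapse, leaving f ≈ 0.1721 of each dose.
At steady state, accumulation factor R = 1/(1 − e^(−kτ)) ≈ 1.2079.
Single-dose peak C₀ = D/Vd = 2094/225 ≈ 9.307 mcg/mL.
Cmax,ss = C₀/(1 − f) ≈ 9.307/0.8279 ≈ 11.242 mcg/mL.
Steady-state trough Cmin,ss = Cmax,ss·f ≈ 11.242 × 0.1721 ≈ 1.935 mcg/mL.
Trough 1.9 mcg/mL vs MEC 4 mcg/mL: subtherapeutic.

1.9 mcg/mL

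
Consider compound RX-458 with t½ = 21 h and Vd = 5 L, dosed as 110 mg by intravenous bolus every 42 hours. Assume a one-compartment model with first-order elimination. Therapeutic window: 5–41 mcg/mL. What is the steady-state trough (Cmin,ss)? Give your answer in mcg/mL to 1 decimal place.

The dosing interval is 2 half-lives, so f = 2^(−2) = 0.25.
Accumulation ratio R = 1/(1 − f) = 1/0.75 = 4/3.
Single-dose peak C₀ = D/Vd = 110/5 = 22 mcg/mL.
Steady-state peak Cmax,ss = C₀·R = 22 × 4/3 ≈ 29.333 mcg/mL.
Steady-state trough Cmin,ss = Cmax,ss·f ≈ 29.333 × 0.25 ≈ 7.333 mcg/mL.
Trough 7.3 mcg/mL vs MEC 5 mcg/mL: adequate.

7.3 mcg/mL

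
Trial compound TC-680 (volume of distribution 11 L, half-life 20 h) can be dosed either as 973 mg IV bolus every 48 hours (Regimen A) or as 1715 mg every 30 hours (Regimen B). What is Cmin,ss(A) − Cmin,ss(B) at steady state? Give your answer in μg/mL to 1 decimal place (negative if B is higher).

Regimen A: f = (1/2)^(48/20) ≈ 0.1895; Cmin,ss = (973/11)·f/(1−f) ≈ 20.681 μg/mL.
Regimen B: f = (1/2)^(30/20) ≈ 0.3536; Cmin,ss = (1715/11)·f/(1−f) ≈ 85.287 μg/mL.
Difference ≈ 20.681 − 85.287 ≈ -64.606 μg/mL.

-64.6 μg/mL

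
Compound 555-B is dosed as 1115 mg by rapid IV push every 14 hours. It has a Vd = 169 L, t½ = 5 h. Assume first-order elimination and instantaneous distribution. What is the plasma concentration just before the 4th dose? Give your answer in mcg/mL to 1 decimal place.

1.1 mcg/mL

f = (1/2)^(τ/t½) = (1/2)^(14/5) ≈ 0.1436.
C₀ = D/Vd = 1115/169 ≈ 6.598 mcg/mL.
Before the 4th dose, 3 doses have been given. Superposition: Cmin = C₀·(f + f² + … + f^3).
≈ 6.598 × (0.1436 + 0.0206 + 0.0030) ≈ 6.598 × 0.1672 ≈ 1.103 mcg/mL.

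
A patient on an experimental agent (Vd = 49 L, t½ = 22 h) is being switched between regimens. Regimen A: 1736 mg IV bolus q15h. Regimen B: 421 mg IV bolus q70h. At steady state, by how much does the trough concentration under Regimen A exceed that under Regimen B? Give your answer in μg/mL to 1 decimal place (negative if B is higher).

Regimen A: f = (1/2)^(15/22) ≈ 0.6234; Cmin,ss = (1736/49)·f/(1−f) ≈ 58.646 μg/mL.
Regimen B: f = (1/2)^(70/22) ≈ 0.1102; Cmin,ss = (421/49)·f/(1−f) ≈ 1.064 μg/mL.
Difference ≈ 58.646 − 1.064 ≈ 57.582 μg/mL.

57.6 μg/mL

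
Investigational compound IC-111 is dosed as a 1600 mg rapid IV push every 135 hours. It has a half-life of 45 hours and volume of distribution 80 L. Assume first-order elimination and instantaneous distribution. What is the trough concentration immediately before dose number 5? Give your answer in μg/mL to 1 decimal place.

2.9 μg/mL

f = (1/2)^(τ/t½) = (1/2)^(135/45) ≈ 0.1250.
C₀ = D/Vd = 1600/80 ≈ 20.000 μg/mL.
Before the 5th dose, 4 doses have been given. Superposition: Cmin = C₀·(f + f² + … + f^4).
≈ 20.000 × (0.1250 + 0.0156 + 0.0020 + 0.0002) ≈ 20.000 × 0.1428 ≈ 2.856 μg/mL.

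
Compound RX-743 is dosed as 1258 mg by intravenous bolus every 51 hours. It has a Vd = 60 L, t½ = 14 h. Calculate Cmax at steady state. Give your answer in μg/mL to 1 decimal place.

22.8 μg/mL

k = ln2/t½ = ln2/14 ≈ 0.049511 h⁻¹; fraction remaining f = e^(−kτ) = e^(−0.049511×51) ≈ 0.0801.
At steady state, accumulation factor R = 1/(1 − e^(−kτ)) ≈ 1.0871.
Single-dose peak C₀ = D/Vd = 1258/60 ≈ 20.967 μg/mL.
Steady-state peak Cmax,ss = C₀·R ≈ 20.967 × 1.0871 ≈ 22.793 μg/mL.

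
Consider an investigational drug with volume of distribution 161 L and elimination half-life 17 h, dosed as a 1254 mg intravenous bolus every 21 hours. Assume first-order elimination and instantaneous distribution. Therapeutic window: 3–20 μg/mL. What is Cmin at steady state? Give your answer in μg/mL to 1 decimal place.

5.8 μg/mL

Over one 21-h interval, 21/17 ≈ 1.2353 half-lives elapse, leaving f ≈ 0.4248 of each dose.
At steady state, accumulation factor R = 1/(1 − e^(−kτ)) ≈ 1.7385.
Single-dose peak C₀ = D/Vd = 1254/161 ≈ 7.789 μg/mL.
Cmax,ss = C₀/(1 − f) ≈ 7.789/0.5752 ≈ 13.541 μg/mL.
One interval later, Cmin,ss = Cmax,ss·e^(−kτ) ≈ 13.541 × 0.4248 ≈ 5.752 μg/mL.
Trough 5.8 μg/mL vs MEC 3 μg/mL: adequate.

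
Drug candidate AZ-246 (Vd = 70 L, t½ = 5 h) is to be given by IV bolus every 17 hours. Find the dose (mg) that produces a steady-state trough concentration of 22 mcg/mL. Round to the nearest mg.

τ/t½ = 17/5 ≈ 3.4, so f = (1/2)^(17/5) ≈ 0.094732.
Cmin,ss = (D/Vd)·f/(1−f), so D = Cmin,ss·Vd·(1−f)/f.
D = 22 × 70 × (1−f)/f ≈ 22 × 70 × 9.55610 ≈ 14716.39 mg.

14716 mg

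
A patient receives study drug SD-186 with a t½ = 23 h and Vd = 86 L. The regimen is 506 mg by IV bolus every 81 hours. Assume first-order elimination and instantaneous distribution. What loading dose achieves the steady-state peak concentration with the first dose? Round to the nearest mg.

554 mg

f = (1/2)^(81/23) ≈ 0.087066; accumulation ratio R = 1/(1−f) ≈ 1.09537.
Loading dose to hit Cmax,ss on first dose: D_load = D_maint·R ≈ 506 × 1.09537 ≈ 554.26 mg.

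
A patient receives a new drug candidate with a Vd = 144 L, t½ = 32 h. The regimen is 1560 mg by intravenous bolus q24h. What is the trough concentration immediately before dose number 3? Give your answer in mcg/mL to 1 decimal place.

10.3 mcg/mL

f = (1/2)^(τ/t½) = (1/2)^(24/32) ≈ 0.5946.
C₀ = D/Vd = 1560/144 ≈ 10.833 mcg/mL.
Before the 3rd dose, 2 doses have been given. Superposition: Cmin = C₀·(f + f²).
≈ 10.833 × (0.5946 + 0.3535) ≈ 10.833 × 0.9481 ≈ 10.271 mcg/mL.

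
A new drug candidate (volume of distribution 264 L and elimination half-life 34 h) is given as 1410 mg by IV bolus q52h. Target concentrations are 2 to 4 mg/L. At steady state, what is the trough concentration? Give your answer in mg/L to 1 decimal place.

2.8 mg/L

k = ln2/t½ = ln2/34 ≈ 0.020387 h⁻¹; fraction remaining f = e^(−kτ) = e^(−0.020387×52) ≈ 0.3464.
Single-dose peak C₀ = D/Vd = 1410/264 ≈ 5.341 mg/L.
Steady-state trough Cmin,ss = C₀·f/(1−f) ≈ 5.341 × 0.3464/0.6536 ≈ 2.831 mg/L.
Trough 2.8 mg/L vs MEC 2 mg/L: adequate.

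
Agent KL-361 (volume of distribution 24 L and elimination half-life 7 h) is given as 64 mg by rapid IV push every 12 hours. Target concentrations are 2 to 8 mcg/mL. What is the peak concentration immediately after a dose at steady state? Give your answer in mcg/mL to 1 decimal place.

3.8 mcg/mL

k = ln2/t½ = ln2/7 ≈ 0.099021 h⁻¹; fraction remaining f = e^(−kτ) = e^(−0.099021×12) ≈ 0.3048.
At steady state, accumulation factor R = 1/(1 − e^(−kτ)) ≈ 1.4384.
Each bolus raises the concentration by D/Vd = 64/24 ≈ 2.667 mcg/mL.
Cmax,ss = C₀/(1 − f) ≈ 2.667/0.6952 ≈ 3.836 mcg/mL.
Peak 3.8 mcg/mL vs MTC 8 mcg/mL: below toxic threshold.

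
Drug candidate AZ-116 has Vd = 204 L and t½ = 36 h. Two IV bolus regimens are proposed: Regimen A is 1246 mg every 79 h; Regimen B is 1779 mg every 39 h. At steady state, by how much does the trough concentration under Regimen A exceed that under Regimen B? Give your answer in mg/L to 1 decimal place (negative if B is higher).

Regimen A: f = (1/2)^(79/36) ≈ 0.2185; Cmin,ss = (1246/204)·f/(1−f) ≈ 1.708 mg/L.
Regimen B: f = (1/2)^(39/36) ≈ 0.4719; Cmin,ss = (1779/204)·f/(1−f) ≈ 7.793 mg/L.
Difference ≈ 1.708 − 7.793 ≈ -6.085 mg/L.

-6.1 mg/L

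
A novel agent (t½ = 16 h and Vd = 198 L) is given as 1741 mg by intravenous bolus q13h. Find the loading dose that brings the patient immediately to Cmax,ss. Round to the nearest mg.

4043 mg

f = (1/2)^(13/16) ≈ 0.569394; accumulation ratio R = 1/(1−f) ≈ 2.32231.
Loading dose to hit Cmax,ss on first dose: D_load = D_maint·R ≈ 1741 × 2.32231 ≈ 4043.14 mg.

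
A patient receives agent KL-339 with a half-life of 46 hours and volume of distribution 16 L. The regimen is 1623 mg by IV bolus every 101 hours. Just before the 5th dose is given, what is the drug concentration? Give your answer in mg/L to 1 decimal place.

f = (1/2)^(τ/t½) = (1/2)^(101/46) ≈ 0.2183.
C₀ = D/Vd = 1623/16 ≈ 101.438 mg/L.
Before the 5th dose, 4 doses have been given. Superposition: Cmin = C₀·(f + f² + … + f^4).
≈ 101.438 × (0.2183 + 0.0477 + 0.0104 + 0.0023) ≈ 101.438 × 0.2787 ≈ 28.271 mg/L.

28.3 mg/L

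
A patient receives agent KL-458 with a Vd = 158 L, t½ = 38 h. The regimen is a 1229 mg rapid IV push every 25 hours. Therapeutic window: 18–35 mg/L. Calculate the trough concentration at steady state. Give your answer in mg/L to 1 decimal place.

Over one 25-h interval, 25/38 ≈ 0.65789 half-lives elapse, leaving f ≈ 0.6338 of each dose.
At steady state, accumulation factor R = 1/(1 − e^(−kτ)) ≈ 2.7307.
Single-dose peak C₀ = D/Vd = 1229/158 ≈ 7.778 mg/L.
Cmax,ss = C₀/(1 − f) ≈ 7.778/0.3662 ≈ 21.240 mg/L.
One interval later, Cmin,ss = Cmax,ss·e^(−kτ) ≈ 21.240 × 0.6338 ≈ 13.462 mg/L.
Trough 13.5 mg/L vs MEC 18 mg/L: subtherapeutic.

13.5 mg/L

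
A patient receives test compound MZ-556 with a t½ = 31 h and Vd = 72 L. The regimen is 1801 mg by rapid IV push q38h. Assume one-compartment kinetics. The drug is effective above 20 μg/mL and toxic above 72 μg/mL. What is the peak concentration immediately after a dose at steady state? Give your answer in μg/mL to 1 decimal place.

k = ln2/t½ = ln2/31 ≈ 0.022360 h⁻¹; fraction remaining f = e^(−kτ) = e^(−0.022360×38) ≈ 0.4276.
At steady state, accumulation factor R = 1/(1 − e^(−kτ)) ≈ 1.7470.
Single-dose peak C₀ = D/Vd = 1801/72 ≈ 25.014 μg/mL.
Steady-state peak Cmax,ss = C₀·R ≈ 25.014 × 1.7470 ≈ 43.699 μg/mL.
Peak 43.7 μg/mL vs MTC 72 μg/mL: below toxic threshold.

43.7 μg/mL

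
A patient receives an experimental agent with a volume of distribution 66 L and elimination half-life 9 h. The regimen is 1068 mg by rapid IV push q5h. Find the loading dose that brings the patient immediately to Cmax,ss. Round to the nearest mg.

3342 mg

f = (1/2)^(5/9) ≈ 0.680395; accumulation ratio R = 1/(1−f) ≈ 3.12886.
Loading dose to hit Cmax,ss on first dose: D_load = D_maint·R ≈ 1068 × 3.12886 ≈ 3341.62 mg.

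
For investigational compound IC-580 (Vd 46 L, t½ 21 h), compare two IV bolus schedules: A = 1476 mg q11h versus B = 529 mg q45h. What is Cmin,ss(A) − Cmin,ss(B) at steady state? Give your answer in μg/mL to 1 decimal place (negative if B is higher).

Regimen A: f = (1/2)^(11/21) ≈ 0.6955; Cmin,ss = (1476/46)·f/(1−f) ≈ 73.289 μg/mL.
Regimen B: f = (1/2)^(45/21) ≈ 0.2264; Cmin,ss = (529/46)·f/(1−f) ≈ 3.366 μg/mL.
Difference ≈ 73.289 − 3.366 ≈ 69.923 μg/mL.

69.9 μg/mL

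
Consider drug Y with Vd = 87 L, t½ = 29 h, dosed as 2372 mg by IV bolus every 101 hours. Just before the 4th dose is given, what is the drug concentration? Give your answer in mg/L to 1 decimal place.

2.7 mg/L

f = (1/2)^(τ/t½) = (1/2)^(101/29) ≈ 0.0895.
C₀ = D/Vd = 2372/87 ≈ 27.264 mg/L.
Before the 4th dose, 3 doses have been given. Superposition: Cmin = C₀·(f + f² + … + f^3).
≈ 27.264 × (0.0895 + 0.0080 + 0.0007) ≈ 27.264 × 0.0982 ≈ 2.677 mg/L.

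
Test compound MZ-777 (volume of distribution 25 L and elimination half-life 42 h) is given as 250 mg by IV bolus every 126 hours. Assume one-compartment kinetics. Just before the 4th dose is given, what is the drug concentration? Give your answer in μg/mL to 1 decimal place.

1.4 μg/mL

f = (1/2)^(τ/t½) = (1/2)^(126/42) ≈ 0.1250.
C₀ = D/Vd = 250/25 ≈ 10.000 μg/mL.
Before the 4th dose, 3 doses have been given. Superposition: Cmin = C₀·(f + f² + … + f^3).
≈ 10.000 × (0.1250 + 0.0156 + 0.0020) ≈ 10.000 × 0.1426 ≈ 1.426 μg/mL.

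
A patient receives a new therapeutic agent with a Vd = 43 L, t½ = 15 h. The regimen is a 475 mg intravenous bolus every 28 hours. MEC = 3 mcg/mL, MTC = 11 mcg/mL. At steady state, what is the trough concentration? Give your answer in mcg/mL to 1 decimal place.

τ/t½ = 28/15 ≈ 1.8667, so fraction remaining f = (1/2)^(28/15) ≈ 0.2742.
Accumulation ratio R = 1/(1 − f) ≈ 1/0.7258 ≈ 1.3778.
Single-dose peak C₀ = D/Vd = 475/43 ≈ 11.047 mcg/mL.
Cmax,ss = C₀/(1 − f) ≈ 11.047/0.7258 ≈ 15.220 mcg/mL.
One interval later, Cmin,ss = Cmax,ss·e^(−kτ) ≈ 15.220 × 0.2742 ≈ 4.173 mcg/mL.
Trough 4.2 mcg/mL vs MEC 3 mcg/mL: adequate.

4.2 mcg/mL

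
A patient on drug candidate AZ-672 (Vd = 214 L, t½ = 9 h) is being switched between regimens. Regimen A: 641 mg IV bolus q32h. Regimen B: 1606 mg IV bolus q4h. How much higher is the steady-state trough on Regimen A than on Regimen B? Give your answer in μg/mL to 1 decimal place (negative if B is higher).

-20.5 μg/mL

Regimen A: f = (1/2)^(32/9) ≈ 0.0850; Cmin,ss = (641/214)·f/(1−f) ≈ 0.278 μg/mL.
Regimen B: f = (1/2)^(4/9) ≈ 0.7349; Cmin,ss = (1606/214)·f/(1−f) ≈ 20.804 μg/mL.
Difference ≈ 0.278 − 20.804 ≈ -20.526 μg/mL.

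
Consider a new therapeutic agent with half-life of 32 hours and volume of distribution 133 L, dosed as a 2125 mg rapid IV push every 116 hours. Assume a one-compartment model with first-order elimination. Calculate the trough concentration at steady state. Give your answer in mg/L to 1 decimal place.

k = ln2/t½ = ln2/32 ≈ 0.021661 h⁻¹; fraction remaining f = e^(−kτ) = e^(−0.021661×116) ≈ 0.0811.
Each bolus raises the concentration by D/Vd = 2125/133 ≈ 15.977 mg/L.
Steady-state trough Cmin,ss = C₀·f/(1−f) ≈ 15.977 × 0.0811/0.9189 ≈ 1.410 mg/L.

1.4 mg/L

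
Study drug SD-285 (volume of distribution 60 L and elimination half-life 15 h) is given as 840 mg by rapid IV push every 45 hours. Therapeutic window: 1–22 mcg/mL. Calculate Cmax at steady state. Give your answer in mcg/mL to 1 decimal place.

The dosing interval is 3 half-lives, so f = 2^(−3) = 0.125.
Accumulation ratio R = 1/(1 − f) = 1/0.875 = 8/7.
Single-dose peak C₀ = D/Vd = 840/60 = 14 mcg/mL.
Steady-state peak Cmax,ss = C₀·R = 14 × 8/7 ≈ 16.000 mcg/mL.
Peak 16.0 mcg/mL vs MTC 22 mcg/mL: below toxic threshold.

16.0 mcg/mL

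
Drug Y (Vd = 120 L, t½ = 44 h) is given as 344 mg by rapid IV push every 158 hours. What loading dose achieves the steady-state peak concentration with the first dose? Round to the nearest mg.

375 mg

f = (1/2)^(158/44) ≈ 0.082991; accumulation ratio R = 1/(1−f) ≈ 1.09050.
Loading dose to hit Cmax,ss on first dose: D_load = D_maint·R ≈ 344 × 1.09050 ≈ 375.13 mg.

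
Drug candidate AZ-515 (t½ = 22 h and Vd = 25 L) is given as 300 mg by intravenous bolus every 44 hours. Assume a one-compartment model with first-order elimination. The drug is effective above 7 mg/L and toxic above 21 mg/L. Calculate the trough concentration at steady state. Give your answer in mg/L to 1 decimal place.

τ = 44 h = 2 half-lives, so f = (1/2)^2 = 0.25.
Accumulation ratio R = 1/(1 − f) = 1/0.75 = 4/3.
Single-dose peak C₀ = D/Vd = 300/25 = 12 mg/L.
Steady-state peak Cmax,ss = C₀·R = 12 × 4/3 ≈ 16.000 mg/L.
Steady-state trough Cmin,ss = Cmax,ss·f ≈ 16.000 × 0.25 ≈ 4.000 mg/L.
Trough 4.0 mg/L vs MEC 7 mg/L: subtherapeutic.

4.0 mg/L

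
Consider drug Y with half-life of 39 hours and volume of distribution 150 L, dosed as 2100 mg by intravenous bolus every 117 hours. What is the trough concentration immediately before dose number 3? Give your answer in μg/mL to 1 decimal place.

f = (1/2)^(τ/t½) = (1/2)^(117/39) ≈ 0.1250.
C₀ = D/Vd = 2100/150 ≈ 14.000 μg/mL.
Before the 3rd dose, 2 doses have been given. Superposition: Cmin = C₀·(f + f²).
≈ 14.000 × (0.1250 + 0.0156) ≈ 14.000 × 0.1406 ≈ 1.968 μg/mL.

2.0 μg/mL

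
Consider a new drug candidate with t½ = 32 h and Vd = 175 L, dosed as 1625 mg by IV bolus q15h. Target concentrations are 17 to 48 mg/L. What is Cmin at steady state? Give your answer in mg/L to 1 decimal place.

Over one 15-h interval, 15/32 ≈ 0.46875 half-lives elapse, leaving f ≈ 0.7226 of each dose.
Accumulation ratio R = 1/(1 − f) ≈ 1/0.2774 ≈ 3.6049.
Each bolus raises the concentration by D/Vd = 1625/175 ≈ 9.286 mg/L.
Steady-state peak Cmax,ss = C₀·R ≈ 9.286 × 3.6049 ≈ 33.475 mg/L.
Steady-state trough Cmin,ss = Cmax,ss·f ≈ 33.475 × 0.7226 ≈ 24.189 mg/L.
Trough 24.2 mg/L vs MEC 17 mg/L: adequate.

24.2 mg/L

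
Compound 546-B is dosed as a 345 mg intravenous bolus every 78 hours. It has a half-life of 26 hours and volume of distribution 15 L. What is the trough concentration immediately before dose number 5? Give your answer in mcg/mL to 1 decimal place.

f = (1/2)^(τ/t½) = (1/2)^(78/26) ≈ 0.1250.
C₀ = D/Vd = 345/15 ≈ 23.000 mcg/mL.
Before the 5th dose, 4 doses have been given. Superposition: Cmin = C₀·(f + f² + … + f^4).
≈ 23.000 × (0.1250 + 0.0156 + 0.0020 + 0.0002) ≈ 23.000 × 0.1428 ≈ 3.284 mcg/mL.

3.3 mcg/mL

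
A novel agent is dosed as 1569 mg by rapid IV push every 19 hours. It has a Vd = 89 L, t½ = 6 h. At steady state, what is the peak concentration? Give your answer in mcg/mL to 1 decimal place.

k = ln2/t½ = ln2/6 ≈ 0.115525 h⁻¹; fraction remaining f = e^(−kτ) = e^(−0.115525×19) ≈ 0.1114.
Accumulation ratio R = 1/(1 − f) ≈ 1/0.8886 ≈ 1.1254.
Each bolus raises the concentration by D/Vd = 1569/89 ≈ 17.629 mcg/mL.
Steady-state peak Cmax,ss = C₀·R ≈ 17.629 × 1.1254 ≈ 19.840 mcg/mL.

19.8 mcg/mL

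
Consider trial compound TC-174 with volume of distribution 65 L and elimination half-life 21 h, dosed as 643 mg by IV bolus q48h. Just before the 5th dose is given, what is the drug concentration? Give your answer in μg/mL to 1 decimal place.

2.5 μg/mL

f = (1/2)^(τ/t½) = (1/2)^(48/21) ≈ 0.2051.
C₀ = D/Vd = 643/65 ≈ 9.892 μg/mL.
Before the 5th dose, 4 doses have been given. Superposition: Cmin = C₀·(f + f² + … + f^4).
≈ 9.892 × (0.2051 + 0.0421 + 0.0086 + 0.0018) ≈ 9.892 × 0.2576 ≈ 2.548 μg/mL.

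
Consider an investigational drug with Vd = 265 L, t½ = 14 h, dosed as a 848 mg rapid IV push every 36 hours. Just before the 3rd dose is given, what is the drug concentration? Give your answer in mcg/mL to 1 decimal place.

0.6 mcg/mL

f = (1/2)^(τ/t½) = (1/2)^(36/14) ≈ 0.1682.
C₀ = D/Vd = 848/265 ≈ 3.200 mcg/mL.
Before the 3rd dose, 2 doses have been given. Superposition: Cmin = C₀·(f + f²).
≈ 3.200 × (0.1682 + 0.0283) ≈ 3.200 × 0.1965 ≈ 0.629 mcg/mL.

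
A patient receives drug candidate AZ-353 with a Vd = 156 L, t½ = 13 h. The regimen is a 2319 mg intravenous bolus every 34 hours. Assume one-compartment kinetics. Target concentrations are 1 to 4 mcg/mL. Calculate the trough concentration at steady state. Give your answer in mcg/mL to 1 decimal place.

τ/t½ = 34/13 ≈ 2.6154, so fraction remaining f = (1/2)^(34/13) ≈ 0.1632.
Each bolus raises the concentration by D/Vd = 2319/156 ≈ 14.865 mcg/mL.
Steady-state trough Cmin,ss = C₀·f/(1−f) ≈ 14.865 × 0.1632/0.8368 ≈ 2.899 mcg/mL.
Trough 2.9 mcg/mL vs MEC 1 mcg/mL: adequate.

2.9 mcg/mL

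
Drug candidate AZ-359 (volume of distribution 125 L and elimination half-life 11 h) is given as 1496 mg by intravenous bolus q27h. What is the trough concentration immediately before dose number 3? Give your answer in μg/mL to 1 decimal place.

f = (1/2)^(τ/t½) = (1/2)^(27/11) ≈ 0.1824.
C₀ = D/Vd = 1496/125 ≈ 11.968 μg/mL.
Before the 3rd dose, 2 doses have been given. Superposition: Cmin = C₀·(f + f²).
≈ 11.968 × (0.1824 + 0.0333) ≈ 11.968 × 0.2157 ≈ 2.581 μg/mL.

2.6 μg/mL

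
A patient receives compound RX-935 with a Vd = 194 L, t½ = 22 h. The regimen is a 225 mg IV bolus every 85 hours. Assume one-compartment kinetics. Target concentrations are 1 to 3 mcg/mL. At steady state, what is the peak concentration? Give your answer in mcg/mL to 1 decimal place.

τ/t½ = 85/22 ≈ 3.8636, so fraction remaining f = (1/2)^(85/22) ≈ 0.0687.
Accumulation ratio R = 1/(1 − f) ≈ 1/0.9313 ≈ 1.0738.
Each bolus raises the concentration by D/Vd = 225/194 ≈ 1.160 mcg/mL.
Cmax,ss = C₀/(1 − f) ≈ 1.160/0.9313 ≈ 1.246 mcg/mL.
Peak 1.2 mcg/mL vs MTC 3 mcg/mL: below toxic threshold.

1.2 mcg/mL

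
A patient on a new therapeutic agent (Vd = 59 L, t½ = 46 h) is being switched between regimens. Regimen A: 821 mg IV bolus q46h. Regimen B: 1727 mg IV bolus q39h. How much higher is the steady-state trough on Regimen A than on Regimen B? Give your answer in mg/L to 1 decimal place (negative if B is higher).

-22.7 mg/L

Regimen A: f = (1/2)^(46/46) ≈ 0.5000; Cmin,ss = (821/59)·f/(1−f) ≈ 13.915 mg/L.
Regimen B: f = (1/2)^(39/46) ≈ 0.5556; Cmin,ss = (1727/59)·f/(1−f) ≈ 36.596 mg/L.
Difference ≈ 13.915 − 36.596 ≈ -22.681 mg/L.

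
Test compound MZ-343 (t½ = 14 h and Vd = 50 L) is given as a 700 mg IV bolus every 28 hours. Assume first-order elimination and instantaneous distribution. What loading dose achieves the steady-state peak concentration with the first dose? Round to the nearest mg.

933 mg

f = (1/2)^(28/14) ≈ 0.250000; accumulation ratio R = 1/(1−f) ≈ 1.33333.
Loading dose to hit Cmax,ss on first dose: D_load = D_maint·R ≈ 700 × 1.33333 ≈ 933.33 mg.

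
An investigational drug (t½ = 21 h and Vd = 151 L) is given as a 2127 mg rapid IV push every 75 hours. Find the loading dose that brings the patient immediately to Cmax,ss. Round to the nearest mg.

2322 mg

f = (1/2)^(75/21) ≈ 0.084119; accumulation ratio R = 1/(1−f) ≈ 1.09184.
Loading dose to hit Cmax,ss on first dose: D_load = D_maint·R ≈ 2127 × 1.09184 ≈ 2322.34 mg.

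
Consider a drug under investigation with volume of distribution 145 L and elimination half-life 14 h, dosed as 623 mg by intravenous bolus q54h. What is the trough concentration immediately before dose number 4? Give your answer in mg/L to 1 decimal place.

0.3 mg/L

f = (1/2)^(τ/t½) = (1/2)^(54/14) ≈ 0.0690.
C₀ = D/Vd = 623/145 ≈ 4.297 mg/L.
Before the 4th dose, 3 doses have been given. Superposition: Cmin = C₀·(f + f² + … + f^3).
≈ 4.297 × (0.0690 + 0.0048 + 0.0003) ≈ 4.297 × 0.0741 ≈ 0.318 mg/L.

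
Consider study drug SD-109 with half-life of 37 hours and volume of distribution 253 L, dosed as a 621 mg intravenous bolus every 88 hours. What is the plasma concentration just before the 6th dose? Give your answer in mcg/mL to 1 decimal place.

0.6 mcg/mL

f = (1/2)^(τ/t½) = (1/2)^(88/37) ≈ 0.1923.
C₀ = D/Vd = 621/253 ≈ 2.455 mcg/mL.
Before the 6th dose, 5 doses have been given. Superposition: Cmin = C₀·(f + f² + … + f^5).
≈ 2.455 × (0.1923 + 0.0370 + 0.0071 + 0.0014 + 0.0003) ≈ 2.455 × 0.2381 ≈ 0.585 mcg/mL.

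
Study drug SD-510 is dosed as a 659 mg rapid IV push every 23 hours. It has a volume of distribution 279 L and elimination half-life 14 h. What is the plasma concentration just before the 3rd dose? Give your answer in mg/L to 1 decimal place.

f = (1/2)^(τ/t½) = (1/2)^(23/14) ≈ 0.3202.
C₀ = D/Vd = 659/279 ≈ 2.362 mg/L.
Before the 3rd dose, 2 doses have been given. Superposition: Cmin = C₀·(f + f²).
≈ 2.362 × (0.3202 + 0.1025) ≈ 2.362 × 0.4227 ≈ 0.998 mg/L.

1.0 mg/L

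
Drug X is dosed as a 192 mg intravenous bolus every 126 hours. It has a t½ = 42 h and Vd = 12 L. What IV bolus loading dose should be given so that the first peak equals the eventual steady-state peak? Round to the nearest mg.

f = (1/2)^(126/42) ≈ 0.125000; accumulation ratio R = 1/(1−f) ≈ 1.14286.
Loading dose to hit Cmax,ss on first dose: D_load = D_maint·R ≈ 192 × 1.14286 ≈ 219.43 mg.

219 mg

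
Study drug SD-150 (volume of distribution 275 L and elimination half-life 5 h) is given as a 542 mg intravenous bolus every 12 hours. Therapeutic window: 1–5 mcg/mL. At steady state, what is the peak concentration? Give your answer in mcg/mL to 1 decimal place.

2.4 mcg/mL

τ/t½ = 12/5 ≈ 2.4, so fraction remaining f = (1/2)^(12/5) ≈ 0.1895.
At steady state, accumulation factor R = 1/(1 − e^(−kτ)) ≈ 1.2338.
Single-dose peak C₀ = D/Vd = 542/275 ≈ 1.971 mcg/mL.
Steady-state peak Cmax,ss = C₀·R ≈ 1.971 × 1.2338 ≈ 2.432 mcg/mL.
Peak 2.4 mcg/mL vs MTC 5 mcg/mL: below toxic threshold.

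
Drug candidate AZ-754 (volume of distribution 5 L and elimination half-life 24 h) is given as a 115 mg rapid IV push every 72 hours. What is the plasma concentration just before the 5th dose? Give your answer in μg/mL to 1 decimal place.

3.3 μg/mL

f = (1/2)^(τ/t½) = (1/2)^(72/24) ≈ 0.1250.
C₀ = D/Vd = 115/5 ≈ 23.000 μg/mL.
Before the 5th dose, 4 doses have been given. Superposition: Cmin = C₀·(f + f² + … + f^4).
≈ 23.000 × (0.1250 + 0.0156 + 0.0020 + 0.0002) ≈ 23.000 × 0.1428 ≈ 3.284 μg/mL.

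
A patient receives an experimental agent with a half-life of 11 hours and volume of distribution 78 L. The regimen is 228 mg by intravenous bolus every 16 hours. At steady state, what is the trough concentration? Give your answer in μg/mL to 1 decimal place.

1.7 μg/mL

k = ln2/t½ = ln2/11 ≈ 0.063013 h⁻¹; fraction remaining f = e^(−kτ) = e^(−0.063013×16) ≈ 0.3649.
Single-dose peak C₀ = D/Vd = 228/78 ≈ 2.923 μg/mL.
Steady-state trough Cmin,ss = C₀·f/(1−f) ≈ 2.923 × 0.3649/0.6351 ≈ 1.679 μg/mL.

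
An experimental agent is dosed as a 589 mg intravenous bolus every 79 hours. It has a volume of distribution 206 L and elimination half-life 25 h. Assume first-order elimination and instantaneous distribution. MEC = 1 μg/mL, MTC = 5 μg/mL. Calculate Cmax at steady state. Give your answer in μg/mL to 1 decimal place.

3.2 μg/mL

Over one 79-h interval, 79/25 ≈ 3.16 half-lives elapse, leaving f ≈ 0.1119 of each dose.
At steady state, accumulation factor R = 1/(1 − e^(−kτ)) ≈ 1.1260.
Single-dose peak C₀ = D/Vd = 589/206 ≈ 2.859 μg/mL.
Steady-state peak Cmax,ss = C₀·R ≈ 2.859 × 1.1260 ≈ 3.219 μg/mL.
Peak 3.2 μg/mL vs MTC 5 μg/mL: below toxic threshold.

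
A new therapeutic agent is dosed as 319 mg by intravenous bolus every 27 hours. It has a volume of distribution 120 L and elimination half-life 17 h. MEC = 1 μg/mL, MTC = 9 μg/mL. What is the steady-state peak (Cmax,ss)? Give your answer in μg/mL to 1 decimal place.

4.0 μg/mL

Over one 27-h interval, 27/17 ≈ 1.5882 half-lives elapse, leaving f ≈ 0.3326 of each dose.
Accumulation ratio R = 1/(1 − f) ≈ 1/0.6674 ≈ 1.4984.
Single-dose peak C₀ = D/Vd = 319/120 ≈ 2.658 μg/mL.
Cmax,ss = C₀/(1 − f) ≈ 2.658/0.6674 ≈ 3.983 μg/mL.
Peak 4.0 μg/mL vs MTC 9 μg/mL: below toxic threshold.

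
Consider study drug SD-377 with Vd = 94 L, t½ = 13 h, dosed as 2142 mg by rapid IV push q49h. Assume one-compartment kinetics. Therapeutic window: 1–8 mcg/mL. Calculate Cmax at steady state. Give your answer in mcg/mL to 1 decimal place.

24.6 mcg/mL

τ/t½ = 49/13 ≈ 3.7692, so fraction remaining f = (1/2)^(49/13) ≈ 0.0733.
At steady state, accumulation factor R = 1/(1 − e^(−kτ)) ≈ 1.0791.
Single-dose peak C₀ = D/Vd = 2142/94 ≈ 22.787 mcg/mL.
Steady-state peak Cmax,ss = C₀·R ≈ 22.787 × 1.0791 ≈ 24.589 mcg/mL.
Peak 24.6 mcg/mL vs MTC 8 mcg/mL: exceeds toxic threshold.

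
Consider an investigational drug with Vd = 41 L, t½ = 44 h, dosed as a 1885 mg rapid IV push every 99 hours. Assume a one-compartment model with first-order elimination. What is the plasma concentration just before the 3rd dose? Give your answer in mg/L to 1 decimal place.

f = (1/2)^(τ/t½) = (1/2)^(99/44) ≈ 0.2102.
C₀ = D/Vd = 1885/41 ≈ 45.976 mg/L.
Before the 3rd dose, 2 doses have been given. Superposition: Cmin = C₀·(f + f²).
≈ 45.976 × (0.2102 + 0.0442) ≈ 45.976 × 0.2544 ≈ 11.696 mg/L.

11.7 mg/L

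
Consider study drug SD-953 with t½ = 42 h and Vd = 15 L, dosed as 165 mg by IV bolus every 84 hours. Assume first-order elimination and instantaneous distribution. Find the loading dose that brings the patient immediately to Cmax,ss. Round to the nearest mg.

220 mg

f = (1/2)^(84/42) ≈ 0.250000; accumulation ratio R = 1/(1−f) ≈ 1.33333.
Loading dose to hit Cmax,ss on first dose: D_load = D_maint·R ≈ 165 × 1.33333 ≈ 220.00 mg.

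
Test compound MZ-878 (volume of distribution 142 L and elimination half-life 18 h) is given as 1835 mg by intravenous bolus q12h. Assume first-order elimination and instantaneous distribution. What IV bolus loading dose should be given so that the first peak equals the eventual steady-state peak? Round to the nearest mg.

4959 mg

f = (1/2)^(12/18) ≈ 0.629961; accumulation ratio R = 1/(1−f) ≈ 2.70242.
Loading dose to hit Cmax,ss on first dose: D_load = D_maint·R ≈ 1835 × 2.70242 ≈ 4958.94 mg.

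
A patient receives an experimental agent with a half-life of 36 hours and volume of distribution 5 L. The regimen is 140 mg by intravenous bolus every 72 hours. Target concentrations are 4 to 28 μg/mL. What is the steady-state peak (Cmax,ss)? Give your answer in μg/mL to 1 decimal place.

37.3 μg/mL

The dosing interval is 2 half-lives, so f = 2^(−2) = 0.25.
At steady state, R = 1/(1 − 0.25) = 4/3.
Single-dose peak C₀ = D/Vd = 140/5 = 28 μg/mL.
Steady-state peak Cmax,ss = C₀·R = 28 × 4/3 ≈ 37.333 μg/mL.
Peak 37.3 μg/mL vs MTC 28 μg/mL: exceeds toxic threshold.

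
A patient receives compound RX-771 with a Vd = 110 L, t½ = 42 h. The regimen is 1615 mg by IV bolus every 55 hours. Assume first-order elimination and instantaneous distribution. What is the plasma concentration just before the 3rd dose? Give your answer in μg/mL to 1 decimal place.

8.3 μg/mL

f = (1/2)^(τ/t½) = (1/2)^(55/42) ≈ 0.4035.
C₀ = D/Vd = 1615/110 ≈ 14.682 μg/mL.
Before the 3rd dose, 2 doses have been given. Superposition: Cmin = C₀·(f + f²).
≈ 14.682 × (0.4035 + 0.1628) ≈ 14.682 × 0.5663 ≈ 8.314 μg/mL.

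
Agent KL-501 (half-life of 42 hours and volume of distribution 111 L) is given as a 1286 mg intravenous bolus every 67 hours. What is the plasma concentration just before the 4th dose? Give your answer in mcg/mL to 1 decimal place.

5.5 mcg/mL

f = (1/2)^(τ/t½) = (1/2)^(67/42) ≈ 0.3310.
C₀ = D/Vd = 1286/111 ≈ 11.586 mcg/mL.
Before the 4th dose, 3 doses have been given. Superposition: Cmin = C₀·(f + f² + … + f^3).
≈ 11.586 × (0.3310 + 0.1096 + 0.0363) ≈ 11.586 × 0.4769 ≈ 5.525 mcg/mL.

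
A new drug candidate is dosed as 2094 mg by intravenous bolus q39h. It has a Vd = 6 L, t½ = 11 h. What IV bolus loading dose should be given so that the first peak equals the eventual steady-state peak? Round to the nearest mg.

2290 mg

f = (1/2)^(39/11) ≈ 0.085647; accumulation ratio R = 1/(1−f) ≈ 1.09367.
Loading dose to hit Cmax,ss on first dose: D_load = D_maint·R ≈ 2094 × 1.09367 ≈ 2290.14 mg.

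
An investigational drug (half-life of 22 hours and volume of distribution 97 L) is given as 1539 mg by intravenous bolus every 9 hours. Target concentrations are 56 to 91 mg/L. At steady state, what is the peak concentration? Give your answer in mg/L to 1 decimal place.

k = ln2/t½ = ln2/22 ≈ 0.031507 h⁻¹; fraction remaining f = e^(−kτ) = e^(−0.031507×9) ≈ 0.7531.
Accumulation ratio R = 1/(1 − f) ≈ 1/0.2469 ≈ 4.0502.
Single-dose peak C₀ = D/Vd = 1539/97 ≈ 15.866 mg/L.
Steady-state peak Cmax,ss = C₀·R ≈ 15.866 × 4.0502 ≈ 64.260 mg/L.
Peak 64.3 mg/L vs MTC 91 mg/L: below toxic threshold.

64.3 mg/L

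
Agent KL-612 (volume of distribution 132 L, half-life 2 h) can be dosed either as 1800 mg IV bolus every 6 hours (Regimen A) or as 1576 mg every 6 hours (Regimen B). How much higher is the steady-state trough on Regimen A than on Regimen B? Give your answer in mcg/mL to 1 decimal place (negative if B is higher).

0.2 mcg/mL

Regimen A: f = (1/2)^(6/2) ≈ 0.1250; Cmin,ss = (1800/132)·f/(1−f) ≈ 1.948 mcg/mL.
Regimen B: f = (1/2)^(6/2) ≈ 0.1250; Cmin,ss = (1576/132)·f/(1−f) ≈ 1.706 mcg/mL.
Difference ≈ 1.948 − 1.706 ≈ 0.242 mcg/mL.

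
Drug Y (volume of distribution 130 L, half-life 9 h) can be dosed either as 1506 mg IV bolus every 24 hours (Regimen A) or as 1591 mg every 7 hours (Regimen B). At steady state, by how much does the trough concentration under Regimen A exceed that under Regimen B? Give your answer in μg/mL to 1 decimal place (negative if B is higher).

-15.0 μg/mL

Regimen A: f = (1/2)^(24/9) ≈ 0.1575; Cmin,ss = (1506/130)·f/(1−f) ≈ 2.166 μg/mL.
Regimen B: f = (1/2)^(7/9) ≈ 0.5833; Cmin,ss = (1591/130)·f/(1−f) ≈ 17.131 μg/mL.
Difference ≈ 2.166 − 17.131 ≈ -14.965 μg/mL.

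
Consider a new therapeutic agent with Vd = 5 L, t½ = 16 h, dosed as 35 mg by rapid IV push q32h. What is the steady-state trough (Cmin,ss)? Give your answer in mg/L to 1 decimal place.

τ = 32 h = 2 half-lives, so f = (1/2)^2 = 0.25.
At steady state, R = 1/(1 − 0.25) = 4/3.
Single-dose peak C₀ = D/Vd = 35/5 = 7 mg/L.
Steady-state peak Cmax,ss = C₀·R = 7 × 4/3 ≈ 9.333 mg/L.
Steady-state trough Cmin,ss = Cmax,ss·f ≈ 9.333 × 0.25 ≈ 2.333 mg/L.

2.3 mg/L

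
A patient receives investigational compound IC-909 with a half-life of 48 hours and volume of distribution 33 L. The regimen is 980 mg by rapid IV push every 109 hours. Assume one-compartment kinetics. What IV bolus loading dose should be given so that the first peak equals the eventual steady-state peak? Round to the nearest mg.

f = (1/2)^(109/48) ≈ 0.207210; accumulation ratio R = 1/(1−f) ≈ 1.26137.
Loading dose to hit Cmax,ss on first dose: D_load = D_maint·R ≈ 980 × 1.26137 ≈ 1236.14 mg.

1236 mg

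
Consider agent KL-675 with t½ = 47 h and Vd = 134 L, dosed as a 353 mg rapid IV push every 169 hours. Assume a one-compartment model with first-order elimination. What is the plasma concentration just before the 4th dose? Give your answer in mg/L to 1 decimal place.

f = (1/2)^(τ/t½) = (1/2)^(169/47) ≈ 0.0827.
C₀ = D/Vd = 353/134 ≈ 2.634 mg/L.
Before the 4th dose, 3 doses have been given. Superposition: Cmin = C₀·(f + f² + … + f^3).
≈ 2.634 × (0.0827 + 0.0068 + 0.0006) ≈ 2.634 × 0.0901 ≈ 0.237 mg/L.

0.2 mg/L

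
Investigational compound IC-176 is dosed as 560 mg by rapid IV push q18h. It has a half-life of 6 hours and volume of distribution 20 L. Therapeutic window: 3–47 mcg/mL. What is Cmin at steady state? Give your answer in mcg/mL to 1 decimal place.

τ = 18 h = 3 half-lives, so f = (1/2)^3 = 0.125.
At steady state, R = 1/(1 − 0.125) = 8/7.
Single-dose peak C₀ = D/Vd = 560/20 = 28 mcg/mL.
Steady-state peak Cmax,ss = C₀·R = 28 × 8/7 ≈ 32.000 mcg/mL.
Steady-state trough Cmin,ss = Cmax,ss·f ≈ 32.000 × 0.125 ≈ 4.000 mcg/mL.
Trough 4.0 mcg/mL vs MEC 3 mcg/mL: adequate.

4.0 mcg/mL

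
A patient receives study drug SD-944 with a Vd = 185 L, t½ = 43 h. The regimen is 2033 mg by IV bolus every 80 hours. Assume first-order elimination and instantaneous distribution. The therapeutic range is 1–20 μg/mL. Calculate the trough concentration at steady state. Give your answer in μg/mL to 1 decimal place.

k = ln2/t½ = ln2/43 ≈ 0.016120 h⁻¹; fraction remaining f = e^(−kτ) = e^(−0.016120×80) ≈ 0.2754.
At steady state, accumulation factor R = 1/(1 − e^(−kτ)) ≈ 1.3801.
Each bolus raises the concentration by D/Vd = 2033/185 ≈ 10.989 μg/mL.
Steady-state peak Cmax,ss = C₀·R ≈ 10.989 × 1.3801 ≈ 15.166 μg/mL.
Steady-state trough Cmin,ss = Cmax,ss·f ≈ 15.166 × 0.2754 ≈ 4.177 μg/mL.
Trough 4.2 μg/mL vs MEC 1 μg/mL: adequate.

4.2 μg/mL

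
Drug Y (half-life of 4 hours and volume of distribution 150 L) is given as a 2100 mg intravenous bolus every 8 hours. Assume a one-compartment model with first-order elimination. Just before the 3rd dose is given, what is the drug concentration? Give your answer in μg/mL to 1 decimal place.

4.4 μg/mL

f = (1/2)^(τ/t½) = (1/2)^(8/4) ≈ 0.2500.
C₀ = D/Vd = 2100/150 ≈ 14.000 μg/mL.
Before the 3rd dose, 2 doses have been given. Superposition: Cmin = C₀·(f + f²).
≈ 14.000 × (0.2500 + 0.0625) ≈ 14.000 × 0.3125 ≈ 4.375 μg/mL.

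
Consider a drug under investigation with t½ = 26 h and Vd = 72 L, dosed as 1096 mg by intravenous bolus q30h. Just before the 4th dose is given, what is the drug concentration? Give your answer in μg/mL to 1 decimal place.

f = (1/2)^(τ/t½) = (1/2)^(30/26) ≈ 0.4494.
C₀ = D/Vd = 1096/72 ≈ 15.222 μg/mL.
Before the 4th dose, 3 doses have been given. Superposition: Cmin = C₀·(f + f² + … + f^3).
≈ 15.222 × (0.4494 + 0.2020 + 0.0908) ≈ 15.222 × 0.7422 ≈ 11.298 μg/mL.

11.3 μg/mL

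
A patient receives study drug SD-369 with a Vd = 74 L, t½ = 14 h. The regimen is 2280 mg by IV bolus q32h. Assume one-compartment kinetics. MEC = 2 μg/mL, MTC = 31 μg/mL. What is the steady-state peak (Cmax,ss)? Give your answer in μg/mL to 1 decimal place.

38.8 μg/mL

τ/t½ = 32/14 ≈ 2.2857, so fraction remaining f = (1/2)^(32/14) ≈ 0.2051.
At steady state, accumulation factor R = 1/(1 − e^(−kτ)) ≈ 1.2580.
Each bolus raises the concentration by D/Vd = 2280/74 ≈ 30.811 μg/mL.
Steady-state peak Cmax,ss = C₀·R ≈ 30.811 × 1.2580 ≈ 38.760 μg/mL.
Peak 38.8 μg/mL vs MTC 31 μg/mL: exceeds toxic threshold.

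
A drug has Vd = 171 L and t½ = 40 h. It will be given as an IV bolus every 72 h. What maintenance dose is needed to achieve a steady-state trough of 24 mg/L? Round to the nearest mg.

10187 mg

τ/t½ = 72/40 ≈ 1.8, so f = (1/2)^(72/40) ≈ 0.287175.
Cmin,ss = (D/Vd)·f/(1−f), so D = Cmin,ss·Vd·(1−f)/f.
D = 24 × 171 × (1−f)/f ≈ 24 × 171 × 2.48220 ≈ 10186.95 mg.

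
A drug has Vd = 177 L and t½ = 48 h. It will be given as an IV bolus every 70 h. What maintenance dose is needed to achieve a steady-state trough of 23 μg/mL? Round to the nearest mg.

τ/t½ = 70/48 ≈ 1.4583, so f = (1/2)^(70/48) ≈ 0.363913.
Cmin,ss = (D/Vd)·f/(1−f), so D = Cmin,ss·Vd·(1−f)/f.
D = 23 × 177 × (1−f)/f ≈ 23 × 177 × 1.74791 ≈ 7115.74 mg.

7116 mg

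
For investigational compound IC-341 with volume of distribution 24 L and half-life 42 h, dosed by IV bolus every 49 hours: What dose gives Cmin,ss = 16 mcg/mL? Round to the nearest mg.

478 mg

τ/t½ = 49/42 ≈ 1.1667, so f = (1/2)^(49/42) ≈ 0.445449.
Cmin,ss = (D/Vd)·f/(1−f), so D = Cmin,ss·Vd·(1−f)/f.
D = 16 × 24 × (1−f)/f ≈ 16 × 24 × 1.24493 ≈ 478.05 mg.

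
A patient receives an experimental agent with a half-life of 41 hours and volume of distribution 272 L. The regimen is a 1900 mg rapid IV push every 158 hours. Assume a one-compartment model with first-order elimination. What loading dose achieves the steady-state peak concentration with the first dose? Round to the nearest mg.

2041 mg

f = (1/2)^(158/41) ≈ 0.069172; accumulation ratio R = 1/(1−f) ≈ 1.07431.
Loading dose to hit Cmax,ss on first dose: D_load = D_maint·R ≈ 1900 × 1.07431 ≈ 2041.19 mg.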